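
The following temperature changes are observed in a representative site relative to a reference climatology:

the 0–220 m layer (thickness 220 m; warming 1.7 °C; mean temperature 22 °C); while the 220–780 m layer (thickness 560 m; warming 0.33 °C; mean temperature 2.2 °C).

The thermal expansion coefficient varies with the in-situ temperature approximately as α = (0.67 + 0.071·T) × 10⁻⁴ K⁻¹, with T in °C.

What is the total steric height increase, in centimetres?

Layer 1: α = (0.67 + 0.071×22)×10⁻⁴ = 2.232×10⁻⁴ K⁻¹
Layer 2: α = (0.67 + 0.071×2.2)×10⁻⁴ = 0.8262×10⁻⁴ K⁻¹
0–220 m: 2.232×10⁻⁴ × 220 × 1.7 = 0.0834768 m
Layer 2: 0.8262×10⁻⁴ × 560 × 0.33 = 0.015268176 m
Δh = 0.0834768 + 0.015268176 = 0.098744976 m

about 9.87 cm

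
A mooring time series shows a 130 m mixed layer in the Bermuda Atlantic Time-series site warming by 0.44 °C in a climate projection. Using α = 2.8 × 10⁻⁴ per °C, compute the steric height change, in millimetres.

Δh = αΔT·H = 2.8×10⁻⁴ × 0.44 × 130 = 0.016016 m

16.0 mm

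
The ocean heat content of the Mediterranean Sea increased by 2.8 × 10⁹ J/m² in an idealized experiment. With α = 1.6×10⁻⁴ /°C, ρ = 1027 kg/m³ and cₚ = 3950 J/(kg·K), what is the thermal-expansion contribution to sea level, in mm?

Δh = αQ/(ρcₚ) = 1.6×10⁻⁴ × 2.8×10⁹ / (1027 × 3950) ≈ 0.11044 m

Δh ≈ 110 mm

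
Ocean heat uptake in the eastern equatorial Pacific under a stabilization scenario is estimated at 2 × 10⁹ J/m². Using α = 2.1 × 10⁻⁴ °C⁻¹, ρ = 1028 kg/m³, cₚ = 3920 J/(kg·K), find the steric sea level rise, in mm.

Δh = αQ/(ρcₚ) = 2.1×10⁻⁴ × 2×10⁹ / (1028 × 3920) ≈ 0.10422 m

about 104 mm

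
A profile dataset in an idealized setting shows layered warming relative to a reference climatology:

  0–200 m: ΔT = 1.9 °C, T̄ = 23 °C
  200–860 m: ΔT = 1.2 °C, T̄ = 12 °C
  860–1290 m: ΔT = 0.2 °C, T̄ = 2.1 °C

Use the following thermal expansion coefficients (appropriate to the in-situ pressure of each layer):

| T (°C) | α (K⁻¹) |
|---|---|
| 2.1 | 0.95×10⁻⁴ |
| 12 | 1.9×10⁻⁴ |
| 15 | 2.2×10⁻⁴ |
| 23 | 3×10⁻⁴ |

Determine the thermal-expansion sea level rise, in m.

Layer 1 at 23 °C → α = 3×10⁻⁴ K⁻¹
Layer 2 at 12 °C → α = 1.9×10⁻⁴ K⁻¹
Layer 3 at 2.1 °C → α = 0.95×10⁻⁴ K⁻¹
3×10⁻⁴ × 200 × 1.9 = 0.11400 m
Layer 2: 1.9×10⁻⁴ × 660 × 1.2 = 0.15048 m
430 × 0.95×10⁻⁴ × 0.2 = 0.00817 m
Δh = 0.11400 + 0.15048 + 0.00817 = 0.27265 m ≈ 0.27 m

Δh ≈ 0.27 m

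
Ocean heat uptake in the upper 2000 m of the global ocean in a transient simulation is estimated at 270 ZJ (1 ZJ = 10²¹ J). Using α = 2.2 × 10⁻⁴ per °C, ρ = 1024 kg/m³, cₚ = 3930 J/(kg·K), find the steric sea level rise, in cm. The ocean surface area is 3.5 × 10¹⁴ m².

Per unit area: Q = 270×10²¹ / (3.5×10¹⁴) ≈ 7.714×10⁸ J/m²
Δh = αQ/(ρcₚ) = 2.2×10⁻⁴ × 7.714×10⁸ / (1024 × 3930) ≈ 0.042171 m

about 4.2 cm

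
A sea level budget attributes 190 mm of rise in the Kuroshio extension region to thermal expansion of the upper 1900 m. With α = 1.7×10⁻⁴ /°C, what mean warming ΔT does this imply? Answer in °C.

ΔT ≈ 0.59 °C

ΔT = Δh/(αH) = 0.19 / (1.7×10⁻⁴ × 1900) ≈ 0.5882 °C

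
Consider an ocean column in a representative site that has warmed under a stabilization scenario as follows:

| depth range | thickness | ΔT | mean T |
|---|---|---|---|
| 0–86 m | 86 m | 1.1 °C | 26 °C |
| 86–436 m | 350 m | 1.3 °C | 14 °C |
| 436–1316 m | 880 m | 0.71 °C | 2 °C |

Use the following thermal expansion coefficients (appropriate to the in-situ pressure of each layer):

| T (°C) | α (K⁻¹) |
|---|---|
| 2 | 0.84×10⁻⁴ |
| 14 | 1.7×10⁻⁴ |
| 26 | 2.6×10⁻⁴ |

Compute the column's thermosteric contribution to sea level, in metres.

Δh ≈ 0.154 m

Layer 1 at 26 °C → α = 2.6×10⁻⁴ K⁻¹
Layer 2 at 14 °C → α = 1.7×10⁻⁴ K⁻¹
Layer 3 at 2 °C → α = 0.84×10⁻⁴ K⁻¹
0–86 m: 1.1 × 86 × 2.6×10⁻⁴ = 0.024596 m
1.7×10⁻⁴ × 1.3 × 350 = 0.07735 m
880 × 0.84×10⁻⁴ × 0.71 = 0.0524832 m
Δh = 0.024596 + 0.07735 + 0.0524832 = 0.1544292 m ≈ 0.154 m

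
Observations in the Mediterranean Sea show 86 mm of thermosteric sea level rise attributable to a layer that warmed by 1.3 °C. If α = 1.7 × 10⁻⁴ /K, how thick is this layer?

H = Δh/(αΔT) = 0.086 / (1.7×10⁻⁴ × 1.3) ≈ 389.1 m

about 389 m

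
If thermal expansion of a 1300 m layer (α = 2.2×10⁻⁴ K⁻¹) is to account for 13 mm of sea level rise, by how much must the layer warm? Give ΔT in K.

ΔT = Δh/(αH) = 0.013 / (2.2×10⁻⁴ × 1300) ≈ 0.04545 K

0.045 K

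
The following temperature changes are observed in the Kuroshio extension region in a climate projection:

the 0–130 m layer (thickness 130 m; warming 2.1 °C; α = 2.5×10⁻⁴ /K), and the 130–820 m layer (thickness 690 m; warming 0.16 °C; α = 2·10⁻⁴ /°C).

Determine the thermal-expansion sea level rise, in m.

2.1 × 2.5×10⁻⁴ × 130 = 0.06825 m
130–820 m: 690 × 2×10⁻⁴ × 0.16 = 0.02208 m
Δh = 0.06825 + 0.02208 = 0.09033 m ≈ 0.0903 m

Δh ≈ 0.0903 m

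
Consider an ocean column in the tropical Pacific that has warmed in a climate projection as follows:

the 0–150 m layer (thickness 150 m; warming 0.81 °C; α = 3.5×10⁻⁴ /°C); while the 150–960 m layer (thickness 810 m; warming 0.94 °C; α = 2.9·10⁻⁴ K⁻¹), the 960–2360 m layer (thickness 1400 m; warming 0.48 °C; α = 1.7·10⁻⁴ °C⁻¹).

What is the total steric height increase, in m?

Layer 1: 3.5×10⁻⁴ × 0.81 × 150 = 0.042525 m
Layer 2: 810 × 2.9×10⁻⁴ × 0.94 = 0.220806 m
Layer 3: 1.7×10⁻⁴ × 1400 × 0.48 = 0.11424 m
Δh = 0.042525 + 0.220806 + 0.11424 = 0.377571 m ≈ 0.378 m

0.378 m of thermosteric rise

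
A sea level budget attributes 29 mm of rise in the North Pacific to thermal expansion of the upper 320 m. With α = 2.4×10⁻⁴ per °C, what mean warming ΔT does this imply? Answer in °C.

0.378 °C

ΔT = Δh/(αH) = 0.029 / (2.4×10⁻⁴ × 320) ≈ 0.3776 °C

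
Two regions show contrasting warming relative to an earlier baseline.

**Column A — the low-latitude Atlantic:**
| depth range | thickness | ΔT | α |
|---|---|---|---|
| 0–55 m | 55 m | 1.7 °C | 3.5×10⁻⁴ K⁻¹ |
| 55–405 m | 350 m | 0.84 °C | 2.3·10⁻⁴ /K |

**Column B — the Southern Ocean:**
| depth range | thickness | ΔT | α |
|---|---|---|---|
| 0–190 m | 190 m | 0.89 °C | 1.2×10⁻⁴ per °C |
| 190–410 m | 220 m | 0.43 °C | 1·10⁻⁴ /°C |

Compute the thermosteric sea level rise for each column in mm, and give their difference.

Δh_A ≈ 100 mm, Δh_B ≈ 29.8 mm; difference ≈ 70.6 mm

A Layer 1: 55 × 3.5×10⁻⁴ × 1.7 = 0.032725 m
A Layer 2: 2.3×10⁻⁴ × 350 × 0.84 = 0.06762 m
A total: 0.100345 m
B Layer 1: 1.2×10⁻⁴ × 0.89 × 190 = 0.020292 m
B Layer 2: 0.43 × 1×10⁻⁴ × 220 = 0.00946 m
B total: 0.029752 m
Difference: 0.100345 − 0.029752 = 0.070593 m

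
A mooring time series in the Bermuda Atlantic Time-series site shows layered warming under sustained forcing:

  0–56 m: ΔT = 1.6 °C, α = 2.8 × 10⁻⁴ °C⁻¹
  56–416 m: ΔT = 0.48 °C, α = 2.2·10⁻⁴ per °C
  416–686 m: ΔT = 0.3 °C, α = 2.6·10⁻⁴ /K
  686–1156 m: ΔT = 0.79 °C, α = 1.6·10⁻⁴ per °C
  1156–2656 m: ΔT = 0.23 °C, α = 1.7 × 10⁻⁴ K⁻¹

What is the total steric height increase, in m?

0–56 m: 1.6 × 2.8×10⁻⁴ × 56 = 0.025088 m
56–416 m: 0.48 × 360 × 2.2×10⁻⁴ = 0.038016 m
0.3 × 2.6×10⁻⁴ × 270 = 0.02106 m
686–1156 m: 0.79 × 470 × 1.6×10⁻⁴ = 0.059408 m
1500 × 0.23 × 1.7×10⁻⁴ = 0.05865 m
Δh = 0.025088 + 0.038016 + 0.02106 + 0.059408 + 0.05865 = 0.202222 m ≈ 0.202 m

Δh = 0.202 m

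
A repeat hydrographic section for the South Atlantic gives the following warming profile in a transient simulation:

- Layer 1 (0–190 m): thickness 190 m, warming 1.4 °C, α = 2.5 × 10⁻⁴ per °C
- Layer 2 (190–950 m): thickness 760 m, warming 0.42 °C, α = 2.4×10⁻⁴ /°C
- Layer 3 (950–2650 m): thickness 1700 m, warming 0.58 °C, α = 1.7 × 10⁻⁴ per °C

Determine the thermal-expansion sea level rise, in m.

about 0.311 m

0–190 m: 190 × 1.4 × 2.5×10⁻⁴ = 0.06650 m
0.42 × 760 × 2.4×10⁻⁴ = 0.076608 m
1.7×10⁻⁴ × 1700 × 0.58 = 0.16762 m
Δh = 0.06650 + 0.076608 + 0.16762 = 0.310728 m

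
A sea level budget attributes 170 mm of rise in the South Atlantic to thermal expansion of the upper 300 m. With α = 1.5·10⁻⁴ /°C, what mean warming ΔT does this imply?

ΔT ≈ 3.78 °C

ΔT = Δh/(αH) = 0.17 / (1.5×10⁻⁴ × 300) ≈ 3.778 °C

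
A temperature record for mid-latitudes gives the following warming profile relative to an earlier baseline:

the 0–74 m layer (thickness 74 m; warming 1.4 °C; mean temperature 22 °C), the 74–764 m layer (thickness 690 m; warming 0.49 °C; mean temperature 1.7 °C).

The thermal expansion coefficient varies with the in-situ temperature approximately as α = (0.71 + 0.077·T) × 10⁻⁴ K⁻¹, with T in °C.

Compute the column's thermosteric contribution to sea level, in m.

Layer 1: α = (0.71 + 0.077×22)×10⁻⁴ = 2.404×10⁻⁴ K⁻¹
Layer 2: α = (0.71 + 0.077×1.7)×10⁻⁴ = 0.8409×10⁻⁴ K⁻¹
0–74 m: 2.404×10⁻⁴ × 1.4 × 74 = 0.02490544 m
Layer 2: 690 × 0.8409×10⁻⁴ × 0.49 = 0.028430829 m
Δh = 0.02490544 + 0.028430829 = 0.053336269 m ≈ 0.053 m

Δh = 0.053 m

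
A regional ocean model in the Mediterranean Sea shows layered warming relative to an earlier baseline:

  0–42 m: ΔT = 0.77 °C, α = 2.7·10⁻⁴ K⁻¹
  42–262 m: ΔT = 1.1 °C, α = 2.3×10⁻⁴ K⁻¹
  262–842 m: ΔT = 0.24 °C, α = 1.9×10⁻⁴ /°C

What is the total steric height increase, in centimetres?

9.1 cm

0–42 m: 0.77 × 42 × 2.7×10⁻⁴ = 0.0087318 m
Layer 2: 2.3×10⁻⁴ × 1.1 × 220 = 0.05566 m
Layer 3: 580 × 1.9×10⁻⁴ × 0.24 = 0.026448 m
Δh = 0.0087318 + 0.05566 + 0.026448 = 0.0908398 m ≈ 9.1 cm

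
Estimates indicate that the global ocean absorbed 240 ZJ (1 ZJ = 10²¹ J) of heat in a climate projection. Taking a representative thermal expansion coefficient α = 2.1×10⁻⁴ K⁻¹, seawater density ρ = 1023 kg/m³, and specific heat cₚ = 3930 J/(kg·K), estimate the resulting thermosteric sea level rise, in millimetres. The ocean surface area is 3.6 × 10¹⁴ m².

Δh = 34.8 mm

Per unit area: Q = 240×10²¹ / (3.6×10¹⁴) ≈ 6.667×10⁸ J/m²
Δh = αQ/(ρcₚ) = 2.1×10⁻⁴ × 6.667×10⁸ / (1023 × 3930) ≈ 0.034824 m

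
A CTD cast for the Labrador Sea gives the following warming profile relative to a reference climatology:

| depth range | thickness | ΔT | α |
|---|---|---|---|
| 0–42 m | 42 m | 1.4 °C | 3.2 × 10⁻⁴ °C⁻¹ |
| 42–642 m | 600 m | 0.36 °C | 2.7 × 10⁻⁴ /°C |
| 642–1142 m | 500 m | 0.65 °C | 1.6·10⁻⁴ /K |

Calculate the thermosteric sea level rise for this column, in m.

0–42 m: 42 × 3.2×10⁻⁴ × 1.4 = 0.018816 m
2.7×10⁻⁴ × 0.36 × 600 = 0.05832 m
642–1142 m: 0.65 × 1.6×10⁻⁴ × 500 = 0.05200 m
Δh = 0.018816 + 0.05832 + 0.05200 = 0.129136 m

Δh ≈ 0.129 m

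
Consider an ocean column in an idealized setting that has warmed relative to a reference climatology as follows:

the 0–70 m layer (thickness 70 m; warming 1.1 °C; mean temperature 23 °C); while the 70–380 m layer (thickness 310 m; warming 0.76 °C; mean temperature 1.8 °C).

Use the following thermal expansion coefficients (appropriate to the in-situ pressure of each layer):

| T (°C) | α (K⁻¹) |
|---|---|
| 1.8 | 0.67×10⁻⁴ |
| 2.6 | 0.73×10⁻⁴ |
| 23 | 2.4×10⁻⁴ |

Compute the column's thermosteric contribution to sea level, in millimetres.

Layer 1 at 23 °C → α = 2.4×10⁻⁴ K⁻¹
Layer 2 at 1.8 °C → α = 0.67×10⁻⁴ K⁻¹
0–70 m: 1.1 × 70 × 2.4×10⁻⁴ = 0.01848 m
0.76 × 0.67×10⁻⁴ × 310 = 0.0157852 m
Δh = 0.01848 + 0.0157852 = 0.0342652 m ≈ 34.3 mm

Δh = 34.3 mm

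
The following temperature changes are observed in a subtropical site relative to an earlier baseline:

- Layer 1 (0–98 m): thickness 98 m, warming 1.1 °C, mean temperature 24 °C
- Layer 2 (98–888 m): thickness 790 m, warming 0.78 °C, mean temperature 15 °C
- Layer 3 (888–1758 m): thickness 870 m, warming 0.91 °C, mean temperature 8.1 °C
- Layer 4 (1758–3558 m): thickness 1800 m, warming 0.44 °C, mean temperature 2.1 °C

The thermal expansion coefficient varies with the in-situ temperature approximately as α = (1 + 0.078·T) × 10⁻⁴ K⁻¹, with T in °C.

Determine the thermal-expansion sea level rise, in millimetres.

386 mm of thermosteric rise

Layer 1: α = (1 + 0.078×24)×10⁻⁴ = 2.872×10⁻⁴ K⁻¹
Layer 2: α = (1 + 0.078×15)×10⁻⁴ = 2.17×10⁻⁴ K⁻¹
Layer 3: α = (1 + 0.078×8.1)×10⁻⁴ = 1.6318×10⁻⁴ K⁻¹
Layer 4: α = (1 + 0.078×2.1)×10⁻⁴ = 1.1638×10⁻⁴ K⁻¹
0–98 m: 2.872×10⁻⁴ × 98 × 1.1 = 0.03096016 m
2.17×10⁻⁴ × 790 × 0.78 = 0.1337154 m
888–1758 m: 1.6318×10⁻⁴ × 870 × 0.91 = 0.129189606 m
1800 × 1.1638×10⁻⁴ × 0.44 = 0.09217296 m
Δh = 0.03096016 + 0.1337154 + 0.129189606 + 0.09217296 = 0.386038126 m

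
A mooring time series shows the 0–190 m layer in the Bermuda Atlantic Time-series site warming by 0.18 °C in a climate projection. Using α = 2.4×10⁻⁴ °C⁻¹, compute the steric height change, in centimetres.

Δh = αΔT·H = 2.4×10⁻⁴ × 0.18 × 190 = 0.008208 m

about 0.821 cm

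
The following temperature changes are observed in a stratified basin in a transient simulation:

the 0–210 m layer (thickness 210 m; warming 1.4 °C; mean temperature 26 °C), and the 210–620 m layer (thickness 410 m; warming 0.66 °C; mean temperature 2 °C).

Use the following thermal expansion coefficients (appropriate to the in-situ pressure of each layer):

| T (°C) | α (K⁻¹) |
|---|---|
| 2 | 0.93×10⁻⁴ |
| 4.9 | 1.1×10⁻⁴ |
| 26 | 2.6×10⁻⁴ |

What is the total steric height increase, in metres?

Layer 1 at 26 °C → α = 2.6×10⁻⁴ K⁻¹
Layer 2 at 2 °C → α = 0.93×10⁻⁴ K⁻¹
0–210 m: 1.4 × 2.6×10⁻⁴ × 210 = 0.07644 m
Layer 2: 0.66 × 0.93×10⁻⁴ × 410 = 0.0251658 m
Δh = 0.07644 + 0.0251658 = 0.1016058 m

Δh = 0.10 m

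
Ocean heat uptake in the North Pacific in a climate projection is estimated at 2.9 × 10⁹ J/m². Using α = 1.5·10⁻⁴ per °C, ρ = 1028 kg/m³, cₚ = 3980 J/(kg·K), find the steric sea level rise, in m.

Δh ≈ 0.11 m

Δh = αQ/(ρcₚ) = 1.5×10⁻⁴ × 2.9×10⁹ / (1028 × 3980) ≈ 0.10632 m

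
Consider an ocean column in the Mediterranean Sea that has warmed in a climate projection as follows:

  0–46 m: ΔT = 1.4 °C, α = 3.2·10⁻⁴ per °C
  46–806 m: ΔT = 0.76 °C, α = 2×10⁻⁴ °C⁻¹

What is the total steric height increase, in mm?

1.4 × 46 × 3.2×10⁻⁴ = 0.020608 m
0.76 × 2×10⁻⁴ × 760 = 0.11552 m
Δh = 0.020608 + 0.11552 = 0.136128 m

Δh = 136 mm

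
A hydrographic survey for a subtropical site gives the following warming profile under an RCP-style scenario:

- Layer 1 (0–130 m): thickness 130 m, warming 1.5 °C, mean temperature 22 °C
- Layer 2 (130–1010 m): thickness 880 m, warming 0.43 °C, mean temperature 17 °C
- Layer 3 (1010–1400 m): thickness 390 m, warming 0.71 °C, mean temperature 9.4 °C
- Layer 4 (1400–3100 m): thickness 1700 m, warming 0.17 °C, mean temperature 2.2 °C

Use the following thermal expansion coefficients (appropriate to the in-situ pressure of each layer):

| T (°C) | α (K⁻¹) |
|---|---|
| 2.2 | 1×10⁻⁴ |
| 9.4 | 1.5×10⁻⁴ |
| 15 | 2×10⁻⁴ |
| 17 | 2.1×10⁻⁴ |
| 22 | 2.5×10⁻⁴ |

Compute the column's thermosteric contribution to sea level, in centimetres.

Layer 1 at 22 °C → α = 2.5×10⁻⁴ K⁻¹
Layer 2 at 17 °C → α = 2.1×10⁻⁴ K⁻¹
Layer 3 at 9.4 °C → α = 1.5×10⁻⁴ K⁻¹
Layer 4 at 2.2 °C → α = 1×10⁻⁴ K⁻¹
Layer 1: 2.5×10⁻⁴ × 130 × 1.5 = 0.04875 m
880 × 0.43 × 2.1×10⁻⁴ = 0.079464 m
Layer 3: 0.71 × 390 × 1.5×10⁻⁴ = 0.041535 m
1400–3100 m: 1700 × 0.17 × 1×10⁻⁴ = 0.02890 m
Δh = 0.04875 + 0.079464 + 0.041535 + 0.02890 = 0.198649 m ≈ 19.9 cm

19.9 cm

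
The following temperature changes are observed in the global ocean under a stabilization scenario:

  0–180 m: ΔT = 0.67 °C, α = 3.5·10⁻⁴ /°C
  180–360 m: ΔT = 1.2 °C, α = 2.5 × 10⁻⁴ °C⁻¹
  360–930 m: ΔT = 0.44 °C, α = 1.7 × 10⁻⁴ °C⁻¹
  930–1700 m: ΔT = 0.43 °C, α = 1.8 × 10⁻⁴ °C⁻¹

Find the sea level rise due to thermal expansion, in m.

0.67 × 3.5×10⁻⁴ × 180 = 0.04221 m
180–360 m: 2.5×10⁻⁴ × 180 × 1.2 = 0.05400 m
360–930 m: 570 × 0.44 × 1.7×10⁻⁴ = 0.042636 m
Layer 4: 770 × 0.43 × 1.8×10⁻⁴ = 0.059598 m
Δh = 0.04221 + 0.05400 + 0.042636 + 0.059598 = 0.198444 m ≈ 0.198 m

0.198 m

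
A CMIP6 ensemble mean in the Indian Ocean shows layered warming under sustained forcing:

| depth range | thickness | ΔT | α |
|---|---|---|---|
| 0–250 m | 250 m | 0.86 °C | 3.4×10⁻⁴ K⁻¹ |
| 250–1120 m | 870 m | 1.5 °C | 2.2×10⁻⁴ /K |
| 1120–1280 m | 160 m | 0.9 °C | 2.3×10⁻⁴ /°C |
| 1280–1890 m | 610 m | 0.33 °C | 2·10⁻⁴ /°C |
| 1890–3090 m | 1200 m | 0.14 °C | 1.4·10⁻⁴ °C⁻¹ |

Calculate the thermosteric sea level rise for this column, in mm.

0.86 × 3.4×10⁻⁴ × 250 = 0.07310 m
870 × 2.2×10⁻⁴ × 1.5 = 0.28710 m
1120–1280 m: 160 × 0.9 × 2.3×10⁻⁴ = 0.03312 m
1280–1890 m: 610 × 2×10⁻⁴ × 0.33 = 0.04026 m
1200 × 1.4×10⁻⁴ × 0.14 = 0.02352 m
Δh = 0.07310 + 0.28710 + 0.03312 + 0.04026 + 0.02352 = 0.45710 m

457 mm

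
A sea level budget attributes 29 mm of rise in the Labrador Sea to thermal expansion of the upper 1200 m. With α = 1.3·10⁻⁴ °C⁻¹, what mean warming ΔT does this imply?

ΔT = Δh/(αH) = 0.029 / (1.3×10⁻⁴ × 1200) ≈ 0.1859 °C

ΔT ≈ 0.186 °C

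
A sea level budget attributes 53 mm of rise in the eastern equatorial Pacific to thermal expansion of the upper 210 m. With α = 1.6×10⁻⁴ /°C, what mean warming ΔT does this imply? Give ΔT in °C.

1.58 °C

ΔT = Δh/(αH) = 0.053 / (1.6×10⁻⁴ × 210) ≈ 1.577 °C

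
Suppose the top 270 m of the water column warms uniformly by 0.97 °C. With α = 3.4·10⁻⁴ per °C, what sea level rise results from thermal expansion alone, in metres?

Δh = 0.089 m

Δh = αΔT·H = 3.4×10⁻⁴ × 0.97 × 270 = 0.089046 m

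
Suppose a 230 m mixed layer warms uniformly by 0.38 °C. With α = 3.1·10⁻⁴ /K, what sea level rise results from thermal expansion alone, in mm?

Δh = αΔT·H = 3.1×10⁻⁴ × 0.38 × 230 = 0.027094 m

Δh ≈ 27.1 mm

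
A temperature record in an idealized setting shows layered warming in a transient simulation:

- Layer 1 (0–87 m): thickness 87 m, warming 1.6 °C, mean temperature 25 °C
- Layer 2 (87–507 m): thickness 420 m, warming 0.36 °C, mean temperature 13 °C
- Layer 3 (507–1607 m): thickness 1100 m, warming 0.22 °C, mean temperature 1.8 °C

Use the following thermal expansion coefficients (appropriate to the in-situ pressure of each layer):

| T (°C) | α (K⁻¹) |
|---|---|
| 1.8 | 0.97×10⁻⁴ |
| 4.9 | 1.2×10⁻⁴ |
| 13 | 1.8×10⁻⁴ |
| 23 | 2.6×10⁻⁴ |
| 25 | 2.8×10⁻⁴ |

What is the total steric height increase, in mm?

89.7 mm of thermosteric rise

Layer 1 at 25 °C → α = 2.8×10⁻⁴ K⁻¹
Layer 2 at 13 °C → α = 1.8×10⁻⁴ K⁻¹
Layer 3 at 1.8 °C → α = 0.97×10⁻⁴ K⁻¹
0–87 m: 87 × 1.6 × 2.8×10⁻⁴ = 0.038976 m
Layer 2: 1.8×10⁻⁴ × 0.36 × 420 = 0.027216 m
507–1607 m: 0.97×10⁻⁴ × 1100 × 0.22 = 0.023474 m
Δh = 0.038976 + 0.027216 + 0.023474 = 0.089666 m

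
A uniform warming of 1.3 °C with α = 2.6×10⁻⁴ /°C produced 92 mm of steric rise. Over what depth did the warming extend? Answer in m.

about 272 m

H = Δh/(αΔT) = 0.092 / (2.6×10⁻⁴ × 1.3) ≈ 272.2 m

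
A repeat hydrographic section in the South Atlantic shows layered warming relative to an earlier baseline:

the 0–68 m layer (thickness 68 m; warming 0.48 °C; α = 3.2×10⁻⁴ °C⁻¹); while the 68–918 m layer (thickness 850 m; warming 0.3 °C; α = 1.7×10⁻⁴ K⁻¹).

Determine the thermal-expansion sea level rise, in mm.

53.8 mm of thermosteric rise

Layer 1: 68 × 0.48 × 3.2×10⁻⁴ = 0.0104448 m
68–918 m: 1.7×10⁻⁴ × 0.3 × 850 = 0.04335 m
Δh = 0.0104448 + 0.04335 = 0.0537948 m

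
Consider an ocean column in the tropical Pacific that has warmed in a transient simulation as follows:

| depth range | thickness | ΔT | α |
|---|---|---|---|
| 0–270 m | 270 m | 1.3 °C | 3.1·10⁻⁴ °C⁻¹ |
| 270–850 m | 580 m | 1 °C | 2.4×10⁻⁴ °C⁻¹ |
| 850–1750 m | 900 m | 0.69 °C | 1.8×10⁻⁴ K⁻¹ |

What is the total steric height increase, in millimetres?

360 mm of thermosteric rise

0–270 m: 270 × 3.1×10⁻⁴ × 1.3 = 0.10881 m
1 × 2.4×10⁻⁴ × 580 = 0.13920 m
Layer 3: 1.8×10⁻⁴ × 0.69 × 900 = 0.11178 m
Δh = 0.10881 + 0.13920 + 0.11178 = 0.35979 m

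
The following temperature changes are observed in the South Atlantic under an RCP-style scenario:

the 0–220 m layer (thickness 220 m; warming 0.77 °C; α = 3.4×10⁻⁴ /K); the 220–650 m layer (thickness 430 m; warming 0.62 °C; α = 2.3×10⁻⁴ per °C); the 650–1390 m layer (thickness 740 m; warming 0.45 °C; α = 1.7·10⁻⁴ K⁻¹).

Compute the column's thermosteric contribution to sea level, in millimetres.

0.77 × 3.4×10⁻⁴ × 220 = 0.057596 m
Layer 2: 2.3×10⁻⁴ × 0.62 × 430 = 0.061318 m
740 × 0.45 × 1.7×10⁻⁴ = 0.05661 m
Δh = 0.057596 + 0.061318 + 0.05661 = 0.175524 m

176 mm of thermosteric rise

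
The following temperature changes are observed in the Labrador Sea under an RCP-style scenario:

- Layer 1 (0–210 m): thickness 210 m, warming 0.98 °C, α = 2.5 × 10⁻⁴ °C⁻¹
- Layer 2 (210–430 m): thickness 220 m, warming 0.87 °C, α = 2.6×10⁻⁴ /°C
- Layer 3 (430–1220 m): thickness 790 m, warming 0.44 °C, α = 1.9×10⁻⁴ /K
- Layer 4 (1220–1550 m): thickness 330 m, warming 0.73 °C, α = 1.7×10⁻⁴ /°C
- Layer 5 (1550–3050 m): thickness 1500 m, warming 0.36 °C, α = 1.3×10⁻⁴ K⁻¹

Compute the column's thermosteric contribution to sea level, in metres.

0.278 m of thermosteric rise

0–210 m: 210 × 2.5×10⁻⁴ × 0.98 = 0.05145 m
2.6×10⁻⁴ × 220 × 0.87 = 0.049764 m
430–1220 m: 0.44 × 790 × 1.9×10⁻⁴ = 0.066044 m
1.7×10⁻⁴ × 0.73 × 330 = 0.040953 m
Layer 5: 1.3×10⁻⁴ × 1500 × 0.36 = 0.07020 m
Δh = 0.05145 + 0.049764 + 0.066044 + 0.040953 + 0.07020 = 0.278411 m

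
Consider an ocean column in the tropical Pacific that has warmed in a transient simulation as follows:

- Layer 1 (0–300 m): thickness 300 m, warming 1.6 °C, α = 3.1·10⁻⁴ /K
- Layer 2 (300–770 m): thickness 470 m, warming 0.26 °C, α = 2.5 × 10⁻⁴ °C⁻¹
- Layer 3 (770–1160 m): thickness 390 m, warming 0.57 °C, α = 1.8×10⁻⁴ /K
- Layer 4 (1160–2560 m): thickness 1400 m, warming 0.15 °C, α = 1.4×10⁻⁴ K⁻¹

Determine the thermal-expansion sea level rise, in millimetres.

about 249 mm

0–300 m: 3.1×10⁻⁴ × 1.6 × 300 = 0.14880 m
Layer 2: 470 × 0.26 × 2.5×10⁻⁴ = 0.03055 m
Layer 3: 0.57 × 1.8×10⁻⁴ × 390 = 0.040014 m
1400 × 0.15 × 1.4×10⁻⁴ = 0.02940 m
Δh = 0.14880 + 0.03055 + 0.040014 + 0.02940 = 0.248764 m ≈ 249 mm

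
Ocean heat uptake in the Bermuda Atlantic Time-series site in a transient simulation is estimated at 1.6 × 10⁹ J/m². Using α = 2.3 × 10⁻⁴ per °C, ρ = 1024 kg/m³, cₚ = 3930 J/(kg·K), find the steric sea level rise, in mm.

91.4 mm

Δh = αQ/(ρcₚ) = 2.3×10⁻⁴ × 1.6×10⁹ / (1024 × 3930) ≈ 0.091444 m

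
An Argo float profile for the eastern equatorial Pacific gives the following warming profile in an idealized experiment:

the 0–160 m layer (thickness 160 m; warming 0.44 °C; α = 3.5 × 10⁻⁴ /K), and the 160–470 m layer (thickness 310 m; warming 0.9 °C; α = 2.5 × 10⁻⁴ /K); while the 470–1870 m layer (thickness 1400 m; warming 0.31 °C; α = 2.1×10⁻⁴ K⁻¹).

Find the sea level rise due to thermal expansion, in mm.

0–160 m: 160 × 0.44 × 3.5×10⁻⁴ = 0.02464 m
160–470 m: 2.5×10⁻⁴ × 310 × 0.9 = 0.06975 m
Layer 3: 1400 × 0.31 × 2.1×10⁻⁴ = 0.09114 m
Δh = 0.02464 + 0.06975 + 0.09114 = 0.18553 m

about 186 mm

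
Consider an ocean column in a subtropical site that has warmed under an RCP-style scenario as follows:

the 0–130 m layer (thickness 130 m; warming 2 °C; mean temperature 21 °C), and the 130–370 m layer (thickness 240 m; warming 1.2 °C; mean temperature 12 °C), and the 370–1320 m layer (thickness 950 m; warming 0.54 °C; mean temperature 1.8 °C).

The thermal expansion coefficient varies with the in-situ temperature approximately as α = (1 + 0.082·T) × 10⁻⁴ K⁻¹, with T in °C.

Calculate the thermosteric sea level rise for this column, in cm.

18.7 cm

Layer 1: α = (1 + 0.082×21)×10⁻⁴ = 2.722×10⁻⁴ K⁻¹
Layer 2: α = (1 + 0.082×12)×10⁻⁴ = 1.984×10⁻⁴ K⁻¹
Layer 3: α = (1 + 0.082×1.8)×10⁻⁴ = 1.1476×10⁻⁴ K⁻¹
0–130 m: 2.722×10⁻⁴ × 2 × 130 = 0.070772 m
240 × 1.984×10⁻⁴ × 1.2 = 0.0571392 m
Layer 3: 0.54 × 950 × 1.1476×10⁻⁴ = 0.05887188 m
Δh = 0.070772 + 0.0571392 + 0.05887188 = 0.18678308 m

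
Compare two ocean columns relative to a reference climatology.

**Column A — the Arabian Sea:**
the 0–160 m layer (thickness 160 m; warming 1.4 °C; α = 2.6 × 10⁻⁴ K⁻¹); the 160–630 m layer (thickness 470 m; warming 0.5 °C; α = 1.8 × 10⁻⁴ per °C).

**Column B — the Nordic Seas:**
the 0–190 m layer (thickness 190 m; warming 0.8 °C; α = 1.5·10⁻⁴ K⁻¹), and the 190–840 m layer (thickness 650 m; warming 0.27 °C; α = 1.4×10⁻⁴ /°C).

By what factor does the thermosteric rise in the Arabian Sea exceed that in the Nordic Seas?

A 160 × 1.4 × 2.6×10⁻⁴ = 0.05824 m
A 1.8×10⁻⁴ × 470 × 0.5 = 0.04230 m
A total: 0.10054 m
B 0.8 × 1.5×10⁻⁴ × 190 = 0.02280 m
B Layer 2: 1.4×10⁻⁴ × 650 × 0.27 = 0.02457 m
B total: 0.04737 m
Ratio: 0.10054 / 0.04737 ≈ 2.122

2.1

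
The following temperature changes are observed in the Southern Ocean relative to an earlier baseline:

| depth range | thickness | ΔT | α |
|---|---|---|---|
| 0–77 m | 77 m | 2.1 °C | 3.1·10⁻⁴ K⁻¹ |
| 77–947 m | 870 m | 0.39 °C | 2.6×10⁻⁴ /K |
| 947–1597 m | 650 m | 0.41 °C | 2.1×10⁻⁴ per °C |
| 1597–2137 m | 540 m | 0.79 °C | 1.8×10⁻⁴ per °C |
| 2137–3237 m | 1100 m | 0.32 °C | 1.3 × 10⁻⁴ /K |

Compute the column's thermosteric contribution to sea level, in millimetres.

Δh = 317 mm

2.1 × 3.1×10⁻⁴ × 77 = 0.050127 m
77–947 m: 2.6×10⁻⁴ × 870 × 0.39 = 0.088218 m
0.41 × 2.1×10⁻⁴ × 650 = 0.055965 m
540 × 1.8×10⁻⁴ × 0.79 = 0.076788 m
Layer 5: 1100 × 0.32 × 1.3×10⁻⁴ = 0.04576 m
Δh = 0.050127 + 0.088218 + 0.055965 + 0.076788 + 0.04576 = 0.316858 m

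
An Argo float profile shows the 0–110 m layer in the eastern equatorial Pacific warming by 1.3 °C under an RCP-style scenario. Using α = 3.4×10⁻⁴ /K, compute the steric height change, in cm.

Δh ≈ 4.86 cm

Δh = αΔT·H = 3.4×10⁻⁴ × 1.3 × 110 = 0.04862 m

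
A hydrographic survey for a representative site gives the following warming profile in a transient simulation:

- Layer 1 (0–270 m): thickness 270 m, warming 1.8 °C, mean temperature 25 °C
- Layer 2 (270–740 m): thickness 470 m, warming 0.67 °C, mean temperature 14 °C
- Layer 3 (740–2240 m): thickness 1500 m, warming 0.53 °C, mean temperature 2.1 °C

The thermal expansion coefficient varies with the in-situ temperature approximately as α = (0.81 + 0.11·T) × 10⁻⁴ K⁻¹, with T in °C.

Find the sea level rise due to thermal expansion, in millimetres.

Layer 1: α = (0.81 + 0.11×25)×10⁻⁴ = 3.56×10⁻⁴ K⁻¹
Layer 2: α = (0.81 + 0.11×14)×10⁻⁴ = 2.35×10⁻⁴ K⁻¹
Layer 3: α = (0.81 + 0.11×2.1)×10⁻⁴ = 1.041×10⁻⁴ K⁻¹
Layer 1: 270 × 1.8 × 3.56×10⁻⁴ = 0.173016 m
Layer 2: 2.35×10⁻⁴ × 0.67 × 470 = 0.0740015 m
Layer 3: 0.53 × 1.041×10⁻⁴ × 1500 = 0.0827595 m
Δh = 0.173016 + 0.0740015 + 0.0827595 = 0.329777 m ≈ 330 mm

Δh ≈ 330 mm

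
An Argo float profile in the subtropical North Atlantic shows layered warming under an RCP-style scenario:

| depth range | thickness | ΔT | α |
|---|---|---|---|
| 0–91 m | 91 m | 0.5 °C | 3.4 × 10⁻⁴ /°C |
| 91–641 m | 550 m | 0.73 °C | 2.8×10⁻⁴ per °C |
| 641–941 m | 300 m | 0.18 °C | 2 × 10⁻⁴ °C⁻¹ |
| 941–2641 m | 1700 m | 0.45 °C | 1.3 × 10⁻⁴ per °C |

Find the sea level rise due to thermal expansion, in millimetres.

238 mm of thermosteric rise

0–91 m: 91 × 0.5 × 3.4×10⁻⁴ = 0.01547 m
Layer 2: 550 × 0.73 × 2.8×10⁻⁴ = 0.11242 m
641–941 m: 0.18 × 300 × 2×10⁻⁴ = 0.01080 m
Layer 4: 1.3×10⁻⁴ × 0.45 × 1700 = 0.09945 m
Δh = 0.01547 + 0.11242 + 0.01080 + 0.09945 = 0.23814 m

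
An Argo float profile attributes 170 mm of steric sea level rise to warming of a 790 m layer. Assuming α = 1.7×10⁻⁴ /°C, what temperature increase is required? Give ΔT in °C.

ΔT = Δh/(αH) = 0.17 / (1.7×10⁻⁴ × 790) ≈ 1.266 °C

about 1.27 °C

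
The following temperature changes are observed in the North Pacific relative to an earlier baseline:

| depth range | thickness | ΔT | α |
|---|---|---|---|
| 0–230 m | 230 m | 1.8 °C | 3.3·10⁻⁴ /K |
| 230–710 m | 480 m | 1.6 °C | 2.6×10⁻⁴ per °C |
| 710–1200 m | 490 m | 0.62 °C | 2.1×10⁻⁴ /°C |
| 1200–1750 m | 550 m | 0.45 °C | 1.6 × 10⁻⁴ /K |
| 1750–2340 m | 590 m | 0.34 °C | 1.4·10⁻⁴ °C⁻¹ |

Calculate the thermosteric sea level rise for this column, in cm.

Δh ≈ 46.8 cm

3.3×10⁻⁴ × 230 × 1.8 = 0.13662 m
480 × 1.6 × 2.6×10⁻⁴ = 0.19968 m
2.1×10⁻⁴ × 0.62 × 490 = 0.063798 m
1200–1750 m: 0.45 × 1.6×10⁻⁴ × 550 = 0.03960 m
Layer 5: 0.34 × 1.4×10⁻⁴ × 590 = 0.028084 m
Δh = 0.13662 + 0.19968 + 0.063798 + 0.03960 + 0.028084 = 0.467782 m ≈ 46.8 cm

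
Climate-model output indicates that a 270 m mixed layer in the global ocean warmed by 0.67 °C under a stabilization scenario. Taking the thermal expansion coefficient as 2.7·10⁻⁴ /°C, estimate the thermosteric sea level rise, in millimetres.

Δh = αΔT·H = 2.7×10⁻⁴ × 0.67 × 270 = 0.048843 m

48.8 mm of thermosteric rise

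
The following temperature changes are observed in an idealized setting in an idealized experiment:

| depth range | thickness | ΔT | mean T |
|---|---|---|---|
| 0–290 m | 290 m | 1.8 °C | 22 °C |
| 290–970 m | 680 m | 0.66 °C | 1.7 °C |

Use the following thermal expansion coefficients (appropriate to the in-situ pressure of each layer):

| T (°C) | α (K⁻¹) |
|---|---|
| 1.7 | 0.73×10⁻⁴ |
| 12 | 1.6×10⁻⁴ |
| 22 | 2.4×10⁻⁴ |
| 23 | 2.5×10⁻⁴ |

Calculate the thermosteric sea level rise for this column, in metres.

Δh = 0.158 m

Layer 1 at 22 °C → α = 2.4×10⁻⁴ K⁻¹
Layer 2 at 1.7 °C → α = 0.73×10⁻⁴ K⁻¹
0–290 m: 290 × 1.8 × 2.4×10⁻⁴ = 0.12528 m
Layer 2: 0.73×10⁻⁴ × 0.66 × 680 = 0.0327624 m
Δh = 0.12528 + 0.0327624 = 0.1580424 m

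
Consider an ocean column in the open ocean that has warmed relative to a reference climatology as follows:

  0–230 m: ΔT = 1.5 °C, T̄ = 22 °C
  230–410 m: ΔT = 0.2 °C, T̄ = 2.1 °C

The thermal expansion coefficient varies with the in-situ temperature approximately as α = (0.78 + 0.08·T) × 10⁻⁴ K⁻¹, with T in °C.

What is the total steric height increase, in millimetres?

about 91.0 mm

Layer 1: α = (0.78 + 0.08×22)×10⁻⁴ = 2.54×10⁻⁴ K⁻¹
Layer 2: α = (0.78 + 0.08×2.1)×10⁻⁴ = 0.948×10⁻⁴ K⁻¹
Layer 1: 1.5 × 2.54×10⁻⁴ × 230 = 0.08763 m
180 × 0.948×10⁻⁴ × 0.2 = 0.0034128 m
Δh = 0.08763 + 0.0034128 = 0.0910428 m ≈ 91.0 mm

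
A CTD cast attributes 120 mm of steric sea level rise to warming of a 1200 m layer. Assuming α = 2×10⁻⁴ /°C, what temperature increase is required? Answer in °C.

about 0.50 °C

ΔT = Δh/(αH) = 0.12 / (2×10⁻⁴ × 1200) = 0.5000 °C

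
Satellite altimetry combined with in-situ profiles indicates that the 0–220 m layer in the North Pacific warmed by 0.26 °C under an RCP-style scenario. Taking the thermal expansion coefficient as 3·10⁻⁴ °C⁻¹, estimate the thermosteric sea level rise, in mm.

Δh ≈ 17 mm

Δh = αΔT·H = 3×10⁻⁴ × 0.26 × 220 = 0.01716 m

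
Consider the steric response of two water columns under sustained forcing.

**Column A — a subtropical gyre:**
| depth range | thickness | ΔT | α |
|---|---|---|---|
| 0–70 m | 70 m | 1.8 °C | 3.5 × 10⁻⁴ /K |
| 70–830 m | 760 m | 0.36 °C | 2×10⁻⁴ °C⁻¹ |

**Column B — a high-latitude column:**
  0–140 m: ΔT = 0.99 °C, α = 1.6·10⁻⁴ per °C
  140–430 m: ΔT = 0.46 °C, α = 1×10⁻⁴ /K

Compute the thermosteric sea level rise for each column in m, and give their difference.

Δh_A ≈ 0.0988 m, Δh_B ≈ 0.0355 m; difference ≈ 0.0633 m

A 70 × 1.8 × 3.5×10⁻⁴ = 0.04410 m
A Layer 2: 760 × 2×10⁻⁴ × 0.36 = 0.05472 m
A total: 0.09882 m
B 1.6×10⁻⁴ × 0.99 × 140 = 0.022176 m
B 290 × 0.46 × 1×10⁻⁴ = 0.01334 m
B total: 0.035516 m
Difference: 0.09882 − 0.035516 = 0.063304 m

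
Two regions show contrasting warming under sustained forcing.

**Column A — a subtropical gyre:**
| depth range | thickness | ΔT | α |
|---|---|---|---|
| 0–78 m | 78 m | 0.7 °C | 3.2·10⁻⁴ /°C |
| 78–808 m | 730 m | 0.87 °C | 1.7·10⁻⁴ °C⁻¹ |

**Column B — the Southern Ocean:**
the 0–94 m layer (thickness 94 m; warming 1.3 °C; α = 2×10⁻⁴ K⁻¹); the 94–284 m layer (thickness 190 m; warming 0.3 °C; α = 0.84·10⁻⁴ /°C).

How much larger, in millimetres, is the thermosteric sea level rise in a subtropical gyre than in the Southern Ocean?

A 0–78 m: 3.2×10⁻⁴ × 78 × 0.7 = 0.017472 m
A 78–808 m: 1.7×10⁻⁴ × 0.87 × 730 = 0.107967 m
A total: 0.125439 m
B Layer 1: 94 × 2×10⁻⁴ × 1.3 = 0.02444 m
B 94–284 m: 0.84×10⁻⁴ × 190 × 0.3 = 0.004788 m
B total: 0.029228 m
Difference: 0.125439 − 0.029228 = 0.096211 m

96 mm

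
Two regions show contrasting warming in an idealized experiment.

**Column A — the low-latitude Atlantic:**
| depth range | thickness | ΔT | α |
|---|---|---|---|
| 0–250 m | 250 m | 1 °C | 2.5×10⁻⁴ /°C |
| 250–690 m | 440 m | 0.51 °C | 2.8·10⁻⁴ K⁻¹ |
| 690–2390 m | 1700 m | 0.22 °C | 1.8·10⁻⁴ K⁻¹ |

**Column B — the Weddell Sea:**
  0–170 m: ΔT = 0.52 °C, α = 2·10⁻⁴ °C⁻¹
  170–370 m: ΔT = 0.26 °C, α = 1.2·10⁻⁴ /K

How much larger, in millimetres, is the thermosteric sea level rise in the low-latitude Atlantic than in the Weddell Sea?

A 2.5×10⁻⁴ × 250 × 1 = 0.06250 m
A 250–690 m: 2.8×10⁻⁴ × 0.51 × 440 = 0.062832 m
A Layer 3: 1700 × 0.22 × 1.8×10⁻⁴ = 0.06732 m
A total: 0.192652 m
B 0–170 m: 2×10⁻⁴ × 170 × 0.52 = 0.01768 m
B 1.2×10⁻⁴ × 200 × 0.26 = 0.00624 m
B total: 0.02392 m
Difference: 0.192652 − 0.02392 = 0.168732 m

Δh_A − Δh_B ≈ 169 mm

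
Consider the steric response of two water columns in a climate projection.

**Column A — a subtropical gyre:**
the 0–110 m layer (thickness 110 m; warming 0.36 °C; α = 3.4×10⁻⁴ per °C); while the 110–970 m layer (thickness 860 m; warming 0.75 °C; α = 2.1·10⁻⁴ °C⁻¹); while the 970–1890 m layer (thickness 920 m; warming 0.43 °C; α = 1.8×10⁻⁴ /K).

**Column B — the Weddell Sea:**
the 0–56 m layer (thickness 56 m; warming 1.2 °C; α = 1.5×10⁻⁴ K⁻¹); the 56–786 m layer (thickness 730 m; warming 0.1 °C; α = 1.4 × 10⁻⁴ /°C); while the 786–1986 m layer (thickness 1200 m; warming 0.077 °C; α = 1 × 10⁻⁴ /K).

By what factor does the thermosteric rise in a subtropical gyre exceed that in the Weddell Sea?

≈ 7.5×

A Layer 1: 110 × 3.4×10⁻⁴ × 0.36 = 0.013464 m
A 2.1×10⁻⁴ × 860 × 0.75 = 0.13545 m
A 0.43 × 1.8×10⁻⁴ × 920 = 0.071208 m
A total: 0.220122 m
B 1.5×10⁻⁴ × 56 × 1.2 = 0.01008 m
B Layer 2: 1.4×10⁻⁴ × 0.1 × 730 = 0.01022 m
B 0.077 × 1×10⁻⁴ × 1200 = 0.00924 m
B total: 0.02954 m
Ratio: 0.220122 / 0.02954 ≈ 7.452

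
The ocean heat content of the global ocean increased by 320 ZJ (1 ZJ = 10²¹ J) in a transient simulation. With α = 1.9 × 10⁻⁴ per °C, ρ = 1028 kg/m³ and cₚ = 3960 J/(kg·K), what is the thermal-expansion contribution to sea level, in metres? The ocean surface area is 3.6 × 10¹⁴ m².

Per unit area: Q = 320×10²¹ / (3.6×10¹⁴) ≈ 8.889×10⁸ J/m²
Δh = αQ/(ρcₚ) = 1.9×10⁻⁴ × 8.889×10⁸ / (1028 × 3960) ≈ 0.041488 m

0.041 m of thermosteric rise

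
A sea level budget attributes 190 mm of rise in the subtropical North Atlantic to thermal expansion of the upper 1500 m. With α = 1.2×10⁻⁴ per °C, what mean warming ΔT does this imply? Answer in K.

ΔT = Δh/(αH) = 0.19 / (1.2×10⁻⁴ × 1500) ≈ 1.056 K

1.06 K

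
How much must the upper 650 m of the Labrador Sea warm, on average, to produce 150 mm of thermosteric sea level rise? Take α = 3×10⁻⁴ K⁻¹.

about 0.769 K

ΔT = Δh/(αH) = 0.15 / (3×10⁻⁴ × 650) ≈ 0.7692 K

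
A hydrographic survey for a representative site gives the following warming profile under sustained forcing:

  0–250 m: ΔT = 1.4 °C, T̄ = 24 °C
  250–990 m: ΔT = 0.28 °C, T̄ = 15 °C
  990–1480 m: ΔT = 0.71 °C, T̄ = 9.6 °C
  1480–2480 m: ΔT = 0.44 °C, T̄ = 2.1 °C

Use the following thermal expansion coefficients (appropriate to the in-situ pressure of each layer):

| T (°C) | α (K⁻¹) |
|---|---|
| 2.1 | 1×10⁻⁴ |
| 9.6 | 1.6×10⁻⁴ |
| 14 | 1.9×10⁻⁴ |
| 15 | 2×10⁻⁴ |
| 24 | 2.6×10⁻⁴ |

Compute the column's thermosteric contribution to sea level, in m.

Layer 1 at 24 °C → α = 2.6×10⁻⁴ K⁻¹
Layer 2 at 15 °C → α = 2×10⁻⁴ K⁻¹
Layer 3 at 9.6 °C → α = 1.6×10⁻⁴ K⁻¹
Layer 4 at 2.1 °C → α = 1×10⁻⁴ K⁻¹
0–250 m: 250 × 2.6×10⁻⁴ × 1.4 = 0.09100 m
0.28 × 740 × 2×10⁻⁴ = 0.04144 m
990–1480 m: 1.6×10⁻⁴ × 490 × 0.71 = 0.055664 m
Layer 4: 1×10⁻⁴ × 0.44 × 1000 = 0.04400 m
Δh = 0.09100 + 0.04144 + 0.055664 + 0.04400 = 0.232104 m ≈ 0.232 m

Δh = 0.232 m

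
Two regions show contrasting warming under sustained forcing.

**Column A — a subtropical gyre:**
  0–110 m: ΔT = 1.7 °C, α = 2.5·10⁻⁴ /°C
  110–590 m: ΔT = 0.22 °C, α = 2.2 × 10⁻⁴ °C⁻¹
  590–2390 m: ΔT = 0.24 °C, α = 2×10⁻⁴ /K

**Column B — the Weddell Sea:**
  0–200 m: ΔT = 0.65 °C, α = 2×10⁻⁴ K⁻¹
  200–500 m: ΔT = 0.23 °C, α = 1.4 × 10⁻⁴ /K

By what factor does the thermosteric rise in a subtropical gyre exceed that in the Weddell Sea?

A 2.5×10⁻⁴ × 1.7 × 110 = 0.04675 m
A Layer 2: 480 × 0.22 × 2.2×10⁻⁴ = 0.023232 m
A 1800 × 2×10⁻⁴ × 0.24 = 0.08640 m
A total: 0.156382 m
B Layer 1: 2×10⁻⁴ × 0.65 × 200 = 0.02600 m
B Layer 2: 300 × 1.4×10⁻⁴ × 0.23 = 0.00966 m
B total: 0.03566 m
Ratio: 0.156382 / 0.03566 ≈ 4.385

≈ 4.39×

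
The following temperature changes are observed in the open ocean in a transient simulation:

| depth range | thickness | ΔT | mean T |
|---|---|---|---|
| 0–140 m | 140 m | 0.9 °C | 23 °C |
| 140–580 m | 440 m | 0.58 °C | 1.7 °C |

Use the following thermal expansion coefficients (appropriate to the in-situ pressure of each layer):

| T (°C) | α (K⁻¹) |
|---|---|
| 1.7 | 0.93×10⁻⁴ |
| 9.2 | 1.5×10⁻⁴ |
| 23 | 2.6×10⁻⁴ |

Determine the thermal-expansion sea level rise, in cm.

Δh = 5.6 cm

Layer 1 at 23 °C → α = 2.6×10⁻⁴ K⁻¹
Layer 2 at 1.7 °C → α = 0.93×10⁻⁴ K⁻¹
140 × 2.6×10⁻⁴ × 0.9 = 0.03276 m
Layer 2: 0.58 × 440 × 0.93×10⁻⁴ = 0.0237336 m
Δh = 0.03276 + 0.0237336 = 0.0564936 m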